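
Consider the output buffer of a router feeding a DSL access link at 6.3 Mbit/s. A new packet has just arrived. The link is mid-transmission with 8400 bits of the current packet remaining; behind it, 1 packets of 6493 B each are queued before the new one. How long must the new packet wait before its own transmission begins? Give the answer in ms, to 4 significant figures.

9.578 ms

Each queued packet: L/R = 51944/6300000 = 8.24508 ms.
1 queued → 8.24508 ms.
Plus remaining 8400 bits of current packet: 1.33333 ms.
Queuing delay = 9.578 ms.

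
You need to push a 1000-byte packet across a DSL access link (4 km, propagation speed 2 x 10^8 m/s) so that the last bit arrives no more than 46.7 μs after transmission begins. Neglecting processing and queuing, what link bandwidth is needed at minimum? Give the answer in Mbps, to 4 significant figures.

299.6 Mbps

L = 8000 bits.
Propagation delay = 4000 / 200000000 = 20 μs.
Transmission budget = 46.7 − 20 = 26.7 μs.
R ≥ L / t_tx = 8000 bits / 2.67e-05 s = 299.6 Mbps.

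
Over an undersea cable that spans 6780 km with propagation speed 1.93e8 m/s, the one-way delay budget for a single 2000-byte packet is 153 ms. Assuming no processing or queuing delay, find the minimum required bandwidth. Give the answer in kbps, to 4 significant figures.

L = 16000 bits.
Propagation delay = 6780000 / 193000000 = 35.1295 ms.
Transmission budget = 153 − 35.1295 = 117.87 ms.
R ≥ L / t_tx = 16000 bits / 0.11787 s = 135.7 kbps.

135.7 kbps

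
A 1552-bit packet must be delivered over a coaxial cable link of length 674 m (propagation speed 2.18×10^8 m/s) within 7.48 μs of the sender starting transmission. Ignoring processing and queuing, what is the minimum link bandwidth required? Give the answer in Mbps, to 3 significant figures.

Propagation delay = 674 / 2.18e+08 = 3.09174 μs.
Transmission budget = 7.48 − 3.09174 = 4.38826 μs.
R ≥ L / t_tx = 1552 bits / 4.38826e-06 s = 354 Mbps.

354 Mbps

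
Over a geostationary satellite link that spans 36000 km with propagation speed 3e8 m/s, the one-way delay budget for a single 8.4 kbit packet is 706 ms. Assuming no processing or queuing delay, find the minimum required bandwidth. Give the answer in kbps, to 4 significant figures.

14.33 kbps

Propagation delay = 36000000 / 300000000 = 120 ms.
Transmission budget = 706 − 120 = 586 ms.
R ≥ L / t_tx = 8400 bits / 0.586 s = 14.33 kbps.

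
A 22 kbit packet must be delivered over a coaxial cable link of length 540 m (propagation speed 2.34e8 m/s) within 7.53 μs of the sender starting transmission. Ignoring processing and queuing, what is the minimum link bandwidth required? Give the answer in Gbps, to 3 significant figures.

Propagation delay = 540 / 234000000 = 2.30769 μs.
Transmission budget = 7.53 − 2.30769 = 5.22231 μs.
R ≥ L / t_tx = 22000 bits / 5.22231e-06 s = 4.21 Gbps.

4.21 Gbps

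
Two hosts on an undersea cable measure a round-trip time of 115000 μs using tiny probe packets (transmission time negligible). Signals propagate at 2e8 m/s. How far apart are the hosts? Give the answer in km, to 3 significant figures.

One-way propagation = RTT/2 = 57500 μs.
d = s × t = 200000000 × 0.0575 = 11500 km.

11500 km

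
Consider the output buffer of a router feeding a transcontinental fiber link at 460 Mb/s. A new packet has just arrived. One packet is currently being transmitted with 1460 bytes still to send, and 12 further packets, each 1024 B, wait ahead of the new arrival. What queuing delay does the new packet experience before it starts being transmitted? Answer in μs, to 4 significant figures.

239.1 μs

Each queued packet: L/R = 8192/460000000 = 17.8087 μs.
12 queued → 213.704 μs.
Plus remaining 11680 bits of current packet: 25.3913 μs.
Queuing delay = 239.1 μs.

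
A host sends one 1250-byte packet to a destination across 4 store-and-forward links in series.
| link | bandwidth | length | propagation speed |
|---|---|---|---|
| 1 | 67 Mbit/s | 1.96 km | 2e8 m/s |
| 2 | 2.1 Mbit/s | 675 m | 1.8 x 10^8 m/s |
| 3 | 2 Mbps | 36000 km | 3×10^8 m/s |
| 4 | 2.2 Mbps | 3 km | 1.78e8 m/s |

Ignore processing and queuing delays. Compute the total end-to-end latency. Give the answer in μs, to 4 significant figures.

L = 1250 × 8 = 10000 bits.
Transmission delays (L/R per hop): 149.254, 4761.9, 5000, 4545.45 μs; sum = 14456.6 μs.
Propagation delays (d/s per hop): 9.8, 3.75, 120000, 16.8539 μs; sum = 120030 μs.
End-to-end = 134500 μs.

134500 μs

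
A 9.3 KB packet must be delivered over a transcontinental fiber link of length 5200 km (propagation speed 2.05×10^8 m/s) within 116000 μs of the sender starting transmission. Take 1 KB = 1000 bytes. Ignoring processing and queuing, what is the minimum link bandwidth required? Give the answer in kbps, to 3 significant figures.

L = 74400 bits.
Propagation delay = 5200000 / 2.05e+08 = 25365.9 μs.
Transmission budget = 116000 − 25365.9 = 90634.1 μs.
R ≥ L / t_tx = 74400 bits / 0.0906341 s = 821 kbps.

821 kbps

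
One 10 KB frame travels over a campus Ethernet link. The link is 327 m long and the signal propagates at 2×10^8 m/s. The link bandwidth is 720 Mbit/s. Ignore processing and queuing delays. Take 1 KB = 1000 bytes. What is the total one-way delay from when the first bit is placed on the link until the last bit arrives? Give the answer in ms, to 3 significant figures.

L = 80000 bits.
Transmission delay = L/R = 80000 / 720000000 = 0.111111 ms.
Propagation delay = d/s = 327 m / 200000000 m/s = 0.001635 ms.
Total = 0.113 ms.

0.113 ms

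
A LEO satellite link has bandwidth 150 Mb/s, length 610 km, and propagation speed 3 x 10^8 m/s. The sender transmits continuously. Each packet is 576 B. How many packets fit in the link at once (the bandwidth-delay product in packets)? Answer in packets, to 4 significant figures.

Propagation delay = 610000 / 300000000 = 0.00203333 s.
BDP = R × t_prop = 150000000 × 0.00203333 = 305000 bits.
In packets of 4608 bits: 66.19 packets.

66.19 packets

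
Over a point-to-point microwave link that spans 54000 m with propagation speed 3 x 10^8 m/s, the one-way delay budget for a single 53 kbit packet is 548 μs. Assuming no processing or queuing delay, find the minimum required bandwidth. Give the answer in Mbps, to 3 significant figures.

Propagation delay = 54000 / 300000000 = 180 μs.
Transmission budget = 548 − 180 = 368 μs.
R ≥ L / t_tx = 53000 bits / 0.000368 s = 144 Mbps.

144 Mbps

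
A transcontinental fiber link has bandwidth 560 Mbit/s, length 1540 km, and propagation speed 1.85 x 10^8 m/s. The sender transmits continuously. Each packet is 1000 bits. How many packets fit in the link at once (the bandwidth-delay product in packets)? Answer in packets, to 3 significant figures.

4660 packets

Propagation delay = 1540000 / 185000000 = 0.00832432 s.
BDP = R × t_prop = 560000000 × 0.00832432 = 4661620 bits.
In packets of 1000 bits: 4660 packets.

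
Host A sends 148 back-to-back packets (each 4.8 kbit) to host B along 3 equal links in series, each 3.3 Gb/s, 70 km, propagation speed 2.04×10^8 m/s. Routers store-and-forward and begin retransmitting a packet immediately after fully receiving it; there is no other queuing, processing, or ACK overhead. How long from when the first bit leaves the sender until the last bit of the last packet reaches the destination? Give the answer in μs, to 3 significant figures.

1250 μs

Per-hop transmission t_tx = L/R = 4800/3300000000 = 1.45455 μs.
Per-hop propagation t_prop = 70000/204000000 = 343.137 μs.
Pipeline fill: first packet needs 3·t_tx to clear all hops; remaining 147 packets each add one t_tx.
Total = (3+148-1)·t_tx + 3·t_prop = 150·1.45455 + 3·343.137 = 1250 μs.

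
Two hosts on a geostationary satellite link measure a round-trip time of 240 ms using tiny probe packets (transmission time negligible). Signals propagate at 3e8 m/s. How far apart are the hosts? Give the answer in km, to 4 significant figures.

36000 km

One-way propagation = RTT/2 = 120 ms.
d = s × t = 300000000 × 0.12 = 36000 km.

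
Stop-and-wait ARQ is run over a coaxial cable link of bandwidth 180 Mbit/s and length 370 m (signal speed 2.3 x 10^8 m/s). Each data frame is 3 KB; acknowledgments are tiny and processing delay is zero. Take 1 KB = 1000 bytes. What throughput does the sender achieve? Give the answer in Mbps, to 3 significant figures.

t_tx = L/R = 24000/180000000 = 0.000133333 s.
t_prop = 370/2.3e+08 = 1.6087e-06 s; RTT = 3.21739e-06 s.
Cycle = t_tx + RTT = 0.000136551 s.
Throughput = L / cycle = 24000 / 0.000136551 = 176 Mbps.

176 Mbps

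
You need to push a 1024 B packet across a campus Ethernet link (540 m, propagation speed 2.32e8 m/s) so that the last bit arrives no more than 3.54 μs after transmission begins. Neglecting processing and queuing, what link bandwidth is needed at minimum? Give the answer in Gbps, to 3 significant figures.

L = 8192 bits.
Propagation delay = 540 / 2.32e+08 = 2.32759 μs.
Transmission budget = 3.54 − 2.32759 = 1.21241 μs.
R ≥ L / t_tx = 8192 bits / 1.21241e-06 s = 6.76 Gbps.

6.76 Gbps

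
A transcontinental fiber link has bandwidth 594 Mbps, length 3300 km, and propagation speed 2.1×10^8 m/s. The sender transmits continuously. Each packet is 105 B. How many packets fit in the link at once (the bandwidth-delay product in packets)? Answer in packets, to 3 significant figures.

11100 packets

Propagation delay = 3300000 / 210000000 = 0.0157143 s.
BDP = R × t_prop = 594000000 × 0.0157143 = 9334290 bits.
In packets of 840 bits: 11100 packets.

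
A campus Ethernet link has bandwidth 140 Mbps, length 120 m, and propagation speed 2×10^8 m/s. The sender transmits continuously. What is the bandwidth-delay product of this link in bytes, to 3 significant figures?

Propagation delay = 120 / 200000000 = 6e-07 s.
BDP = R × t_prop = 140000000 × 6e-07 = 84 bits.
In bytes: 84/8 = 10.5 bytes.

10.5 bytes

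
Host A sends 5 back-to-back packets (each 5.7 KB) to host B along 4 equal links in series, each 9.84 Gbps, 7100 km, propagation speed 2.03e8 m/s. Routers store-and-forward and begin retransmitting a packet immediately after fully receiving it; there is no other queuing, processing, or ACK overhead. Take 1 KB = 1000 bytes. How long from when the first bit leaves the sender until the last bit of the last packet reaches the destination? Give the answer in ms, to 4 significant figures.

139.9 ms

Per-hop transmission t_tx = L/R = 45600/9840000000 = 0.00463415 ms.
Per-hop propagation t_prop = 7100000/2.03e+08 = 34.9754 ms.
Pipeline fill: first packet needs 4·t_tx to clear all hops; remaining 4 packets each add one t_tx.
Total = (4+5-1)·t_tx + 4·t_prop = 8·0.00463415 + 4·34.9754 = 139.9 ms.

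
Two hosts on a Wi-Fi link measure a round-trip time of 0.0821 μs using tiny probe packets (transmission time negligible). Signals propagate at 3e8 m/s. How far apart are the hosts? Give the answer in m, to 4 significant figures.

12.32 m

One-way propagation = RTT/2 = 0.04105 μs.
d = s × t = 300000000 × 4.105e-08 = 12.32 m.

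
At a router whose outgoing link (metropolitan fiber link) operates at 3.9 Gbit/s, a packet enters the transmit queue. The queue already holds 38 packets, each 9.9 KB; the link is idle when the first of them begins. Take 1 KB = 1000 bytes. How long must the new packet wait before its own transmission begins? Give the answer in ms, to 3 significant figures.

0.772 ms

Each queued packet: L/R = 79200/3900000000 = 0.0203077 ms.
38 queued → 0.771692 ms.
Queuing delay = 0.772 ms.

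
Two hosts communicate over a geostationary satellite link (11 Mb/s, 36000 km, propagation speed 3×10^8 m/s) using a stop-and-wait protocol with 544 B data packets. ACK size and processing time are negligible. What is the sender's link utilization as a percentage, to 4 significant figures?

0.1646 %

t_tx = L/R = 4352/11000000 = 0.000395636 s.
t_prop = 36000000/300000000 = 0.12 s; RTT = 0.24 s.
Cycle = t_tx + RTT = 0.240396 s.
Utilization = t_tx / cycle = 0.000395636/0.240396 = 0.1646 %.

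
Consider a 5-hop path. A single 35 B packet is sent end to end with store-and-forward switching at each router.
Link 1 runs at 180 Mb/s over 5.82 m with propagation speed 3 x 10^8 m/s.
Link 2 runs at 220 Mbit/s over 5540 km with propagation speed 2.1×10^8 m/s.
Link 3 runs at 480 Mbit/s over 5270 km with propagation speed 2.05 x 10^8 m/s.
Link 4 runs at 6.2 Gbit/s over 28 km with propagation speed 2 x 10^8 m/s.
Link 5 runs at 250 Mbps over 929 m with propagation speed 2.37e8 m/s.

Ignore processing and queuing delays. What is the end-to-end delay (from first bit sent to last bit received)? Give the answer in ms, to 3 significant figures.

52.2 ms

L = 35 × 8 = 280 bits.
Transmission delays (L/R per hop): 0.00155556, 0.00127273, 0.000583333, 4.51613e-05, 0.00112 ms; sum = 0.00457678 ms.
Propagation delays (d/s per hop): 1.94e-05, 26.381, 25.7073, 0.14, 0.00391983 ms; sum = 52.2322 ms.
End-to-end = 52.2 ms.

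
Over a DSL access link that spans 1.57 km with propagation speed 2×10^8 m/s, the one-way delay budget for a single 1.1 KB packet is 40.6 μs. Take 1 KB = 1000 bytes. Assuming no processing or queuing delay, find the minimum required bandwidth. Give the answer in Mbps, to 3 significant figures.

L = 8800 bits.
Propagation delay = 1570 / 200000000 = 7.85 μs.
Transmission budget = 40.6 − 7.85 = 32.75 μs.
R ≥ L / t_tx = 8800 bits / 3.275e-05 s = 269 Mbps.

269 Mbps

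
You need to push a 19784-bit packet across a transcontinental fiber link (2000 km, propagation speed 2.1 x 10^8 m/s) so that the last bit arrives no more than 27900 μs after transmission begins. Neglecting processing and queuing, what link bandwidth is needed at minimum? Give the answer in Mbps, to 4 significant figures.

Propagation delay = 2000000 / 210000000 = 9523.81 μs.
Transmission budget = 27900 − 9523.81 = 18376.2 μs.
R ≥ L / t_tx = 19784 bits / 0.0183762 s = 1.077 Mbps.

1.077 Mbps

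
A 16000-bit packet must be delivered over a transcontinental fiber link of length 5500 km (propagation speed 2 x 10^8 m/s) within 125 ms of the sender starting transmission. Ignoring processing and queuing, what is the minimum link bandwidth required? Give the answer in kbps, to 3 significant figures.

164 kbps

Propagation delay = 5500000 / 200000000 = 27.5 ms.
Transmission budget = 125 − 27.5 = 97.5 ms.
R ≥ L / t_tx = 16000 bits / 0.0975 s = 164 kbps.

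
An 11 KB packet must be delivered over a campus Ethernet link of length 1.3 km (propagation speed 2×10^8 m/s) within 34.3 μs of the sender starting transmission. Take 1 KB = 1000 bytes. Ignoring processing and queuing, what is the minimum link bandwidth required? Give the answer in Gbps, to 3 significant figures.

3.17 Gbps

L = 88000 bits.
Propagation delay = 1300 / 200000000 = 6.5 μs.
Transmission budget = 34.3 − 6.5 = 27.8 μs.
R ≥ L / t_tx = 88000 bits / 2.78e-05 s = 3.17 Gbps.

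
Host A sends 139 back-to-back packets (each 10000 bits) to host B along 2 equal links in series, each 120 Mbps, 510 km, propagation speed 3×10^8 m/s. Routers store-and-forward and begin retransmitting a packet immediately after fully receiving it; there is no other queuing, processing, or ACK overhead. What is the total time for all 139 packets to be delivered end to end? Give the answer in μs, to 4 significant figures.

Per-hop transmission t_tx = L/R = 10000/120000000 = 83.3333 μs.
Per-hop propagation t_prop = 510000/300000000 = 1700 μs.
Pipeline fill: first packet needs 2·t_tx to clear all hops; remaining 138 packets each add one t_tx.
Total = (2+139-1)·t_tx + 2·t_prop = 140·83.3333 + 2·1700 = 15070 μs.

15070 μs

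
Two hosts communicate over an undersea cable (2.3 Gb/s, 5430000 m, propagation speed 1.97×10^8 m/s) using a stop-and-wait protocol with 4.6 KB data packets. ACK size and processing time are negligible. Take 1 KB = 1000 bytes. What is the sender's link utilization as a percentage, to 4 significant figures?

t_tx = L/R = 36800/2300000000 = 1.6e-05 s.
t_prop = 5430000/197000000 = 0.0275635 s; RTT = 0.0551269 s.
Cycle = t_tx + RTT = 0.0551429 s.
Utilization = t_tx / cycle = 1.6e-05/0.0551429 = 0.02902 %.

0.02902 %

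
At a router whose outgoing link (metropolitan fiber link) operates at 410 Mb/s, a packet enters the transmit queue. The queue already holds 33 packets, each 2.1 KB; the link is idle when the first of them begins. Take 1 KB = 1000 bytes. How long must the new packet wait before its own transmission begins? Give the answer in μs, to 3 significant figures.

Each queued packet: L/R = 16800/410000000 = 40.9756 μs.
33 queued → 1352.2 μs.
Queuing delay = 1350 μs.

1350 μs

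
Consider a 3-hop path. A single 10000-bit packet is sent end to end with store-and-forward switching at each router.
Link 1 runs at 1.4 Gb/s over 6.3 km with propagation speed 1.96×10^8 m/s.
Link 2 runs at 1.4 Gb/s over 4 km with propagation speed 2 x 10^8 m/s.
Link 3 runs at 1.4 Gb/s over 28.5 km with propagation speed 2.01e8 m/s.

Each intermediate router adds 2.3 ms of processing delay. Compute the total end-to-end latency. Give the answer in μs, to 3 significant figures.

Transmission delay per hop = L/R = 10000/1400000000 = 7.14286 μs; 3 hops → 21.4286 μs.
Propagation delays (d/s per hop): 32.1429, 20, 141.791 μs; sum = 193.934 μs.
Processing at 2 router(s): 2 × 2.3 ms = 4600 μs.
End-to-end = 4820 μs.

4820 μs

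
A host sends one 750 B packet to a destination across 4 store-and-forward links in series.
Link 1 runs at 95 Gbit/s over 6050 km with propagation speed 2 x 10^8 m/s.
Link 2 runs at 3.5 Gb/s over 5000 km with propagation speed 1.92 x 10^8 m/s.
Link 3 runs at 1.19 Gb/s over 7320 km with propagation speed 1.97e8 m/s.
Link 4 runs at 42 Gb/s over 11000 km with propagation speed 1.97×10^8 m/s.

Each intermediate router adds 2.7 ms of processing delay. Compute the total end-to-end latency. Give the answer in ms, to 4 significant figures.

157.4 ms

L = 750 × 8 = 6000 bits.
Transmission delays (L/R per hop): 6.31579e-05, 0.00171429, 0.00504202, 0.000142857 ms; sum = 0.00696232 ms.
Propagation delays (d/s per hop): 30.25, 26.0417, 37.1574, 55.8376 ms; sum = 149.287 ms.
Processing at 3 router(s): 3 × 2.7 ms = 8.1 ms.
End-to-end = 157.4 ms.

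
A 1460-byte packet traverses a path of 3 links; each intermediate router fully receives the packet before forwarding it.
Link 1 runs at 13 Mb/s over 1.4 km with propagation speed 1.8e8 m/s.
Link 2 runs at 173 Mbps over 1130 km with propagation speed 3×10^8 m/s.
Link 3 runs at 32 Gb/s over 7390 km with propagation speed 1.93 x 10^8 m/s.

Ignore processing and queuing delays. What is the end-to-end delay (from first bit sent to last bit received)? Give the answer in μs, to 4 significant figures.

L = 1460 × 8 = 11680 bits.
Transmission delays (L/R per hop): 898.462, 67.5145, 0.365 μs; sum = 966.341 μs.
Propagation delays (d/s per hop): 7.77778, 3766.67, 38290.2 μs; sum = 42064.6 μs.
End-to-end = 43030 μs.

43030 μs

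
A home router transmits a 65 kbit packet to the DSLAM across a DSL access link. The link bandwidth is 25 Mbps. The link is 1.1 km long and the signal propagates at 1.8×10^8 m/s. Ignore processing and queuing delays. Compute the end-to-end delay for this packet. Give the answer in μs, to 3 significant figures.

2610 μs

L = 65000 bits.
Transmission delay = L/R = 65000 / 25000000 = 2600 μs.
Propagation delay = d/s = 1100 m / 180000000 m/s = 6.11111 μs.
Total = 2610 μs.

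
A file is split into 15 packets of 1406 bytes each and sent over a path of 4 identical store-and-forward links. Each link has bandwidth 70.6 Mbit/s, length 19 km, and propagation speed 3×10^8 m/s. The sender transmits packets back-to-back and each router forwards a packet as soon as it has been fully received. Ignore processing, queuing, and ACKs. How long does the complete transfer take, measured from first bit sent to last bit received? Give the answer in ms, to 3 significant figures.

Per-hop transmission t_tx = L/R = 11248/70600000 = 0.15932 ms.
Per-hop propagation t_prop = 19000/300000000 = 0.0633333 ms.
Pipeline fill: first packet needs 4·t_tx to clear all hops; remaining 14 packets each add one t_tx.
Total = (4+15-1)·t_tx + 4·t_prop = 18·0.15932 + 4·0.0633333 = 3.12 ms.

3.12 ms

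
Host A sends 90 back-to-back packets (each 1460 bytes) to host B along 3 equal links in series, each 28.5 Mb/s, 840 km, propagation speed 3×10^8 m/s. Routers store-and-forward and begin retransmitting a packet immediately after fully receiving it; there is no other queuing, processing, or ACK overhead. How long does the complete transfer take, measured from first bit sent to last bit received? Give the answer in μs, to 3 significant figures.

46100 μs

Per-hop transmission t_tx = L/R = 11680/28500000 = 409.825 μs.
Per-hop propagation t_prop = 840000/300000000 = 2800 μs.
Pipeline fill: first packet needs 3·t_tx to clear all hops; remaining 89 packets each add one t_tx.
Total = (3+90-1)·t_tx + 3·t_prop = 92·409.825 + 3·2800 = 46100 μs.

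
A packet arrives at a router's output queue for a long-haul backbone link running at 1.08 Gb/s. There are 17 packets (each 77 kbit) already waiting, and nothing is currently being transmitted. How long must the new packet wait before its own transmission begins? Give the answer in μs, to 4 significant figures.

1212 μs

Each queued packet: L/R = 77000/1080000000 = 71.2963 μs.
17 queued → 1212.04 μs.
Queuing delay = 1212 μs.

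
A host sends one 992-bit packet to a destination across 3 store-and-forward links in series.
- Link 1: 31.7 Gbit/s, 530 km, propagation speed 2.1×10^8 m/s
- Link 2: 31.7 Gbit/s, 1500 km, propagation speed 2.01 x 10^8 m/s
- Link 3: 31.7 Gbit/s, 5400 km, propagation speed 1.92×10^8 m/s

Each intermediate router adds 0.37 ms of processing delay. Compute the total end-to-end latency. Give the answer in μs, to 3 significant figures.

Transmission delay per hop = L/R = 992/31700000000 = 0.0312934 μs; 3 hops → 0.0938801 μs.
Propagation delays (d/s per hop): 2523.81, 7462.69, 28125 μs; sum = 38111.5 μs.
Processing at 2 router(s): 2 × 0.37 ms = 740 μs.
End-to-end = 38900 μs.

38900 μs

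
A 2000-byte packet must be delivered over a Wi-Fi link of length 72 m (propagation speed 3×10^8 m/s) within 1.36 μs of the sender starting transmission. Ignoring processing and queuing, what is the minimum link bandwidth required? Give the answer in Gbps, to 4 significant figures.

14.29 Gbps

L = 16000 bits.
Propagation delay = 72 / 300000000 = 0.24 μs.
Transmission budget = 1.36 − 0.24 = 1.12 μs.
R ≥ L / t_tx = 16000 bits / 1.12e-06 s = 14.29 Gbps.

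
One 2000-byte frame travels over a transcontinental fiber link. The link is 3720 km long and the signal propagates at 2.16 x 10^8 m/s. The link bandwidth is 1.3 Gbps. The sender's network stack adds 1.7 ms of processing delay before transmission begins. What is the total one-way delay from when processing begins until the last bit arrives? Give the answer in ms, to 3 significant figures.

18.9 ms

L = 2000 × 8 = 16000 bits.
Transmission delay = L/R = 16000 / 1300000000 = 0.0123077 ms.
Propagation delay = d/s = 3720000 m / 216000000 m/s = 17.2222 ms.
Plus processing delay 1.7 ms = 1.7 ms.
Total = 18.9 ms.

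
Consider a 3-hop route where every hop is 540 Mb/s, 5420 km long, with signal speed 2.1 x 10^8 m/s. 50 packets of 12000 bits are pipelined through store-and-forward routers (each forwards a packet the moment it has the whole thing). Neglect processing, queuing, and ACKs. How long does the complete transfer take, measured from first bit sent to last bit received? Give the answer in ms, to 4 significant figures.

78.58 ms

Per-hop transmission t_tx = L/R = 12000/540000000 = 0.0222222 ms.
Per-hop propagation t_prop = 5420000/210000000 = 25.8095 ms.
Pipeline fill: first packet needs 3·t_tx to clear all hops; remaining 49 packets each add one t_tx.
Total = (3+50-1)·t_tx + 3·t_prop = 52·0.0222222 + 3·25.8095 = 78.58 ms.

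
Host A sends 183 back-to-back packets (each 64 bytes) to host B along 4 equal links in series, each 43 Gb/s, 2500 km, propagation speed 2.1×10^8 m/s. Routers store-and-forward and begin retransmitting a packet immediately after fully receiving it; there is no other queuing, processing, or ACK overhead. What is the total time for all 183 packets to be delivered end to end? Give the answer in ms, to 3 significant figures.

47.6 ms

Per-hop transmission t_tx = L/R = 512/43000000000 = 1.1907e-05 ms.
Per-hop propagation t_prop = 2500000/210000000 = 11.9048 ms.
Pipeline fill: first packet needs 4·t_tx to clear all hops; remaining 182 packets each add one t_tx.
Total = (4+183-1)·t_tx + 4·t_prop = 186·1.1907e-05 + 4·11.9048 = 47.6 ms.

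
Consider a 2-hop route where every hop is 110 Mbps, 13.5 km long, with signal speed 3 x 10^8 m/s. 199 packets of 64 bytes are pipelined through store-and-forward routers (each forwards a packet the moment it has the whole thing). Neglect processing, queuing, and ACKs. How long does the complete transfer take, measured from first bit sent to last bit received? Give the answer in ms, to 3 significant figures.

1.02 ms

Per-hop transmission t_tx = L/R = 512/110000000 = 0.00465455 ms.
Per-hop propagation t_prop = 13500/300000000 = 0.045 ms.
Pipeline fill: first packet needs 2·t_tx to clear all hops; remaining 198 packets each add one t_tx.
Total = (2+199-1)·t_tx + 2·t_prop = 200·0.00465455 + 2·0.045 = 1.02 ms.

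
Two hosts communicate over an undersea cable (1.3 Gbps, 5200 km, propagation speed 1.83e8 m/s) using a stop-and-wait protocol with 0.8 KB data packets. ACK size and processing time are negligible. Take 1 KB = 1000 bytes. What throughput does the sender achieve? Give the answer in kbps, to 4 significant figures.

112.6 kbps

t_tx = L/R = 6400/1300000000 = 4.92308e-06 s.
t_prop = 5200000/183000000 = 0.0284153 s; RTT = 0.0568306 s.
Cycle = t_tx + RTT = 0.0568355 s.
Throughput = L / cycle = 6400 / 0.0568355 = 112.6 kbps.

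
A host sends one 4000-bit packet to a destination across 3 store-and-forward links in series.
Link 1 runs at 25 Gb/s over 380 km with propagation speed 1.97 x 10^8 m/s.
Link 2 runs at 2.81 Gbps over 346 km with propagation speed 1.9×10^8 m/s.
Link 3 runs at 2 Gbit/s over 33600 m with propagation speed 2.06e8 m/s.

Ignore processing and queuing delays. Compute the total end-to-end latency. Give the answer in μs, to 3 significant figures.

3920 μs

Transmission delays (L/R per hop): 0.16, 1.42349, 2 μs; sum = 3.58349 μs.
Propagation delays (d/s per hop): 1928.93, 1821.05, 163.107 μs; sum = 3913.09 μs.
End-to-end = 3920 μs.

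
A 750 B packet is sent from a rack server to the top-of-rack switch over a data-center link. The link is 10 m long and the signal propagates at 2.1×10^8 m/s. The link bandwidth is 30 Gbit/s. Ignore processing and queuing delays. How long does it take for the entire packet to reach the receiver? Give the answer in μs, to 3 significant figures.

L = 750 × 8 = 6000 bits.
Transmission delay = L/R = 6000 / 30000000000 = 0.2 μs.
Propagation delay = d/s = 10 m / 210000000 m/s = 0.047619 μs.
Total = 0.248 μs.

0.248 μs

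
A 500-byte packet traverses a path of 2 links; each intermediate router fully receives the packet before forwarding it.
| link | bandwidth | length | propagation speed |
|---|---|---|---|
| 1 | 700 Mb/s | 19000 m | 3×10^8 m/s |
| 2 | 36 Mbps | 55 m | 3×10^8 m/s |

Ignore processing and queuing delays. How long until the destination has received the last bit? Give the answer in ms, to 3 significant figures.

L = 500 × 8 = 4000 bits.
Transmission delays (L/R per hop): 0.00571429, 0.111111 ms; sum = 0.116825 ms.
Propagation delays (d/s per hop): 0.0633333, 0.000183333 ms; sum = 0.0635167 ms.
End-to-end = 0.180 ms.

0.180 ms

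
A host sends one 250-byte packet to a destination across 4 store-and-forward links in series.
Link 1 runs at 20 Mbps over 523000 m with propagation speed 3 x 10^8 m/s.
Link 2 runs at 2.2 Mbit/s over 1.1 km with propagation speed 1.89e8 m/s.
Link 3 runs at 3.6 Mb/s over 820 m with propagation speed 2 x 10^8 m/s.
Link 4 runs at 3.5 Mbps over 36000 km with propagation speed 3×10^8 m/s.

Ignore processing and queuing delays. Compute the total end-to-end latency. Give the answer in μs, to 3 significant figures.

L = 250 × 8 = 2000 bits.
Transmission delays (L/R per hop): 100, 909.091, 555.556, 571.429 μs; sum = 2136.08 μs.
Propagation delays (d/s per hop): 1743.33, 5.82011, 4.1, 120000 μs; sum = 121753 μs.
End-to-end = 124000 μs.

124000 μs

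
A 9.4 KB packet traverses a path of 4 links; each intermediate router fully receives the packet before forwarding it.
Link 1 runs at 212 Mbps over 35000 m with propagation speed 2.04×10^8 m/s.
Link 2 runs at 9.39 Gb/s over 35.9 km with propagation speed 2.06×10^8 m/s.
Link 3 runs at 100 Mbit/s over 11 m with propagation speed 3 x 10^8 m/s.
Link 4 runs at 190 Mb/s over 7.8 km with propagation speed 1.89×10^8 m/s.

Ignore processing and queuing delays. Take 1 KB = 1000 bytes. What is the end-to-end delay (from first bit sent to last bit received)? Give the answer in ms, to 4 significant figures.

1.898 ms

L = 75200 bits.
Transmission delays (L/R per hop): 0.354717, 0.00800852, 0.752, 0.395789 ms; sum = 1.51051 ms.
Propagation delays (d/s per hop): 0.171569, 0.174272, 3.66667e-05, 0.0412698 ms; sum = 0.387147 ms.
End-to-end = 1.898 ms.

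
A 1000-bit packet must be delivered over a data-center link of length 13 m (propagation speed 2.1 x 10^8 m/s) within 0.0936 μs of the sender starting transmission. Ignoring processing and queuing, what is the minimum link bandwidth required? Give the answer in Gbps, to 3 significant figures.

Propagation delay = 13 / 210000000 = 0.0619048 μs.
Transmission budget = 0.0936 − 0.0619048 = 0.0316952 μs.
R ≥ L / t_tx = 1000 bits / 3.16952e-08 s = 31.6 Gbps.

31.6 Gbps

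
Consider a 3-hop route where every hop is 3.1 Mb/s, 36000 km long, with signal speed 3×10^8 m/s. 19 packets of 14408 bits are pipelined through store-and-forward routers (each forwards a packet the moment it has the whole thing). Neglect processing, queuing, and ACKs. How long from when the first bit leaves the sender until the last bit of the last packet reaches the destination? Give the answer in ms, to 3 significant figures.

458 ms

Per-hop transmission t_tx = L/R = 14408/3100000 = 4.64774 ms.
Per-hop propagation t_prop = 36000000/300000000 = 120 ms.
Pipeline fill: first packet needs 3·t_tx to clear all hops; remaining 18 packets each add one t_tx.
Total = (3+19-1)·t_tx + 3·t_prop = 21·4.64774 + 3·120 = 458 ms.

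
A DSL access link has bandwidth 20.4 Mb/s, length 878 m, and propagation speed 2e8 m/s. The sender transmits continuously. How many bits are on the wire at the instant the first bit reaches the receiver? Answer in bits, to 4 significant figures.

Propagation delay = 878 / 200000000 = 4.39e-06 s.
BDP = R × t_prop = 20400000 × 4.39e-06 = 89.556 bits.

89.56 bits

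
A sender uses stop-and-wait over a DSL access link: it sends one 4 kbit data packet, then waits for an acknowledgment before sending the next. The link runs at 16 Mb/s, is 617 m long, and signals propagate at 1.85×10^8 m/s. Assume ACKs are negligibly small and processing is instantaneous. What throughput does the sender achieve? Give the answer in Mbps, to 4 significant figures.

15.58 Mbps

t_tx = L/R = 4000/16000000 = 0.00025 s.
t_prop = 617/185000000 = 3.33514e-06 s; RTT = 6.67027e-06 s.
Cycle = t_tx + RTT = 0.00025667 s.
Throughput = L / cycle = 4000 / 0.00025667 = 15.58 Mbps.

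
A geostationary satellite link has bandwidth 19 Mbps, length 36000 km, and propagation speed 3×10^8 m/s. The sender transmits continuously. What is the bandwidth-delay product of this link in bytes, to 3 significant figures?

Propagation delay = 36000000 / 300000000 = 0.12 s.
BDP = R × t_prop = 19000000 × 0.12 = 2280000 bits.
In bytes: 2280000/8 = 285000 bytes.

285000 bytes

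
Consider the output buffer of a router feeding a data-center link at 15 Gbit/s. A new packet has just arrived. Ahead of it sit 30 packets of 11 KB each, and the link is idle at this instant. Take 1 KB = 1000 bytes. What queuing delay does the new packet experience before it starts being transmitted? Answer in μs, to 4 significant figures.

176.0 μs

Each queued packet: L/R = 88000/15000000000 = 5.86667 μs.
30 queued → 176 μs.
Queuing delay = 176.0 μs.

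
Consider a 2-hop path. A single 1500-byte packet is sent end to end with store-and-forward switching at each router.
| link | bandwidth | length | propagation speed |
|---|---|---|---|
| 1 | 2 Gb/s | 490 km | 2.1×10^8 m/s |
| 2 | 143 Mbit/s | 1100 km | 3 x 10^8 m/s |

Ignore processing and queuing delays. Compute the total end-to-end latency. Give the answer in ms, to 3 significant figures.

L = 1500 × 8 = 12000 bits.
Transmission delays (L/R per hop): 0.006, 0.0839161 ms; sum = 0.0899161 ms.
Propagation delays (d/s per hop): 2.33333, 3.66667 ms; sum = 6 ms.
End-to-end = 6.09 ms.

6.09 ms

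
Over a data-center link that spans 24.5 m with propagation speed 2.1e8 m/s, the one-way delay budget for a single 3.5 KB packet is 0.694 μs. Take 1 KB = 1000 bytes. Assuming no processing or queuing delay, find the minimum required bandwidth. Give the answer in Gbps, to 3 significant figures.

L = 28000 bits.
Propagation delay = 24.5 / 210000000 = 0.116667 μs.
Transmission budget = 0.694 − 0.116667 = 0.577333 μs.
R ≥ L / t_tx = 28000 bits / 5.77333e-07 s = 48.5 Gbps.

48.5 Gbps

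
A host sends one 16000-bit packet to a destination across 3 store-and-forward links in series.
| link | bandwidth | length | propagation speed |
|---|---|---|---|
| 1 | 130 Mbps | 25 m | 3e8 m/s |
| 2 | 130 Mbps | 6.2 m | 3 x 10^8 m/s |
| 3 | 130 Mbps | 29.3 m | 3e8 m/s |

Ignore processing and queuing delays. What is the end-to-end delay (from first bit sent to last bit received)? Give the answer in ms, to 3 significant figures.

0.369 ms

Transmission delay per hop = L/R = 16000/130000000 = 0.123077 ms; 3 hops → 0.369231 ms.
Propagation delays (d/s per hop): 8.33333e-05, 2.06667e-05, 9.76667e-05 ms; sum = 0.000201667 ms.
End-to-end = 0.369 ms.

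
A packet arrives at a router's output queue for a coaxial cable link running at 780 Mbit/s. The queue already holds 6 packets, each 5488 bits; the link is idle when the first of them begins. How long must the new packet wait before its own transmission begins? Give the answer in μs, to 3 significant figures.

Each queued packet: L/R = 5488/780000000 = 7.0359 μs.
6 queued → 42.2154 μs.
Queuing delay = 42.2 μs.

42.2 μs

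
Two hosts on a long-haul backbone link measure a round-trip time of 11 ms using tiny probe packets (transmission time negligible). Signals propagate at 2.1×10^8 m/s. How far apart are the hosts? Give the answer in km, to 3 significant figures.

1160 km

One-way propagation = RTT/2 = 5.5 ms.
d = s × t = 210000000 × 0.0055 = 1160 km.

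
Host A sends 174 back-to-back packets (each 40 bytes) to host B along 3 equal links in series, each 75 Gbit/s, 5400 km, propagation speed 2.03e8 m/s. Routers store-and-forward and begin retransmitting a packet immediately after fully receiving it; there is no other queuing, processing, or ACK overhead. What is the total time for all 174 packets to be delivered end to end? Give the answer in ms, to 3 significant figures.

Per-hop transmission t_tx = L/R = 320/75000000000 = 4.26667e-06 ms.
Per-hop propagation t_prop = 5400000/2.03e+08 = 26.601 ms.
Pipeline fill: first packet needs 3·t_tx to clear all hops; remaining 173 packets each add one t_tx.
Total = (3+174-1)·t_tx + 3·t_prop = 176·4.26667e-06 + 3·26.601 = 79.8 ms.

79.8 ms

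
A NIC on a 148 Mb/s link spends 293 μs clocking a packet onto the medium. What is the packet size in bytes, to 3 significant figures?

5420 bytes

L = R × t_tx = 148000000 b/s × 0.000293 s = 43364 bits.
In bytes: 43364 / 8 = 5420 bytes.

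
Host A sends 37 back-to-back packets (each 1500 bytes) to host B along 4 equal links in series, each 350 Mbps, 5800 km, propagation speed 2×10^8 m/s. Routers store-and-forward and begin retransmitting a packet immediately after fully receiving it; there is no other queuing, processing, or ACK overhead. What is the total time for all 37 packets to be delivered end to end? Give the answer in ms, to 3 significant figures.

Per-hop transmission t_tx = L/R = 12000/350000000 = 0.0342857 ms.
Per-hop propagation t_prop = 5800000/200000000 = 29 ms.
Pipeline fill: first packet needs 4·t_tx to clear all hops; remaining 36 packets each add one t_tx.
Total = (4+37-1)·t_tx + 4·t_prop = 40·0.0342857 + 4·29 = 117 ms.

117 ms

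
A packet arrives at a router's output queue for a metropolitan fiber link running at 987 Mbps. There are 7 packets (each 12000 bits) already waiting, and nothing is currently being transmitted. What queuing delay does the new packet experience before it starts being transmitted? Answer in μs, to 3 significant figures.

Each queued packet: L/R = 12000/987000000 = 12.1581 μs.
7 queued → 85.1064 μs.
Queuing delay = 85.1 μs.

85.1 μs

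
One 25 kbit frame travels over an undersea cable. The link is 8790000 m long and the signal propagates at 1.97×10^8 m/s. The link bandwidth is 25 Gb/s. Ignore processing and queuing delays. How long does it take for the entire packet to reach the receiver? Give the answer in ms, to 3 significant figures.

44.6 ms

L = 25000 bits.
Transmission delay = L/R = 25000 / 25000000000 = 0.001 ms.
Propagation delay = d/s = 8790000 m / 197000000 m/s = 44.6193 ms.
Total = 44.6 ms.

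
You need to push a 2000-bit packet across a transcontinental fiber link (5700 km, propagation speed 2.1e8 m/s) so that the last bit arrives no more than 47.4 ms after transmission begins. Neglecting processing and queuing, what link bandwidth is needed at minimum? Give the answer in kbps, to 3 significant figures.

Propagation delay = 5700000 / 210000000 = 27.1429 ms.
Transmission budget = 47.4 − 27.1429 = 20.2571 ms.
R ≥ L / t_tx = 2000 bits / 0.0202571 s = 98.7 kbps.

98.7 kbps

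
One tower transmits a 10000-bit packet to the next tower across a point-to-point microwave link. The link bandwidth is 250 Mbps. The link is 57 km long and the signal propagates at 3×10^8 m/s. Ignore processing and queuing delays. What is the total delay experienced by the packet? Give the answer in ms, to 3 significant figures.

Transmission delay = L/R = 10000 / 250000000 = 0.04 ms.
Propagation delay = d/s = 57000 m / 300000000 m/s = 0.19 ms.
Total = 0.230 ms.

0.230 ms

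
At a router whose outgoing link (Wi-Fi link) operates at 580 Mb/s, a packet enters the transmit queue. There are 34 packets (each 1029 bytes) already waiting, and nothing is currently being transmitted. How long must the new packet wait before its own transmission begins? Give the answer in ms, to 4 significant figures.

0.4826 ms

Each queued packet: L/R = 8232/580000000 = 0.0141931 ms.
34 queued → 0.482566 ms.
Queuing delay = 0.4826 ms.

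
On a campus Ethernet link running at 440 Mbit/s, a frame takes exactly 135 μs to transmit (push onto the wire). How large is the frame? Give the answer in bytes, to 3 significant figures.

7430 bytes

L = R × t_tx = 440000000 b/s × 0.000135 s = 59400 bits.
In bytes: 59400 / 8 = 7430 bytes.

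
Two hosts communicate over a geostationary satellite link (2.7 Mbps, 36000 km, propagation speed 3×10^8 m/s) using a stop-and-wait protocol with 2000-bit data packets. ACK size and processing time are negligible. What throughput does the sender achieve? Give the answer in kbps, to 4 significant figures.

8.308 kbps

t_tx = L/R = 2000/2700000 = 0.000740741 s.
t_prop = 36000000/300000000 = 0.12 s; RTT = 0.24 s.
Cycle = t_tx + RTT = 0.240741 s.
Throughput = L / cycle = 2000 / 0.240741 = 8.308 kbps.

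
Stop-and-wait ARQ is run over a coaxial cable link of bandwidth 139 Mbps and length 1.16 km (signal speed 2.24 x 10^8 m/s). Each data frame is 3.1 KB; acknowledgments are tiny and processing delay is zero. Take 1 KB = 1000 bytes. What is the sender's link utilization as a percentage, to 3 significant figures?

t_tx = L/R = 24800/139000000 = 0.000178417 s.
t_prop = 1160/2.24e+08 = 5.17857e-06 s; RTT = 1.03571e-05 s.
Cycle = t_tx + RTT = 0.000188774 s.
Utilization = t_tx / cycle = 0.000178417/0.000188774 = 94.5 %.

94.5 %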